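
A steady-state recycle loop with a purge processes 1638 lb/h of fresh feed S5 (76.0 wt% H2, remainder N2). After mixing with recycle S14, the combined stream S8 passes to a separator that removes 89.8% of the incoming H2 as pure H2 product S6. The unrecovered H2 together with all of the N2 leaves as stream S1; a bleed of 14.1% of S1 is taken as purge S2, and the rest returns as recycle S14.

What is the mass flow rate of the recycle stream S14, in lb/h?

N2 enters only via S5 and leaves only via the purge: 1638×0.240 = 0.141×(N2 in S1), and the separator passes all N2, so N2 in S8 = N2 in S1 = 2788.1 lb/h.
H2 in S8: m_A = 1638×0.760 + (1−0.141)·(1−0.898)·m_A, so m_A = 1244.9/0.9124 = 1364.4 lb/h.
S1 = (1−0.898)×1364.4 + 2788.1 = 2927.3 lb/h.
Recycle S14 = (1−0.141)×2927.3 = 2514.5 lb/h.

2515 lb/h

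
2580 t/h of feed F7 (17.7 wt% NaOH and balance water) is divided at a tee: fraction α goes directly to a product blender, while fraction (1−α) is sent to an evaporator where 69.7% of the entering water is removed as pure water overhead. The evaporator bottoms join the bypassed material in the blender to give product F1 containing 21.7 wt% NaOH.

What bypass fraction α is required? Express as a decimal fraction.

0.679

All 2580×0.177 = 456.66 t/h of NaOH reaches F1, so F1 = 456.66/0.217 = 2104.4 t/h and vapour = 475.58 t/h.
The evaporator receives (1−α)·2580 of feed at 0.823 water and removes 0.697 of that water:
0.697×0.823×(1−α)×2580 = 475.58
(1−α) = 475.58/1480 = 0.3213;  α = 0.6787.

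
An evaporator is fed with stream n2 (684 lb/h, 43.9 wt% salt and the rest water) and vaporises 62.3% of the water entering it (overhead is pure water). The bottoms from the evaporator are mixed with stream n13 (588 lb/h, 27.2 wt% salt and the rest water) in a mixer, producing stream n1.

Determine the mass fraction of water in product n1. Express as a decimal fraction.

Vapour removed = 0.623×0.561×684 = 239.06 lb/h; concentrate = 444.94 lb/h.
water reaching the mixer = 144.66 (from concentrate) + 588×0.728 = 572.73 lb/h.
Product flow = 444.94 + 588 = 1032.9 lb/h; water fraction = 0.554.

0.554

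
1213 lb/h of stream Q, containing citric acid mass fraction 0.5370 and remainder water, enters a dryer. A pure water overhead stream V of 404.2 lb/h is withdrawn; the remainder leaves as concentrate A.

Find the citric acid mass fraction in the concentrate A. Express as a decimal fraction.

citric acid is not removed: 1213×0.537 = 651.38 lb/h of citric acid enters A.
Concentrate = 1213 − 404.2 = 808.8 lb/h.
Mass fraction = 651.38/808.8 = 0.8054.

0.8054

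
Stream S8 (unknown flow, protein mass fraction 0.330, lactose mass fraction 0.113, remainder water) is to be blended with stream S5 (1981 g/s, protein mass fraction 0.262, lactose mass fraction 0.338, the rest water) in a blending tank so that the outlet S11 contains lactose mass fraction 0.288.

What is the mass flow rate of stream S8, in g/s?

566 g/s

Let S8 be the unknown flow. Total out = 1981 + S8.
lactose balance: 669.58 + 0.113·S8 = 0.288·(1981 + S8)
(0.113 − 0.288)·S8 = 0.288×1981 − 669.58 = -99.05
S8 = -99.05 / -0.175 = 566 g/s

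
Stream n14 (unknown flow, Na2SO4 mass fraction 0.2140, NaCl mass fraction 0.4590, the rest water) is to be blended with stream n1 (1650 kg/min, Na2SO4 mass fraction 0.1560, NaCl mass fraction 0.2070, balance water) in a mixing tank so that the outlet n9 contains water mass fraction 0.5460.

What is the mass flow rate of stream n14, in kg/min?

685.6 kg/min

Let n14 be the unknown flow. Total out = 1650 + n14.
water balance: 1051 + 0.327·n14 = 0.546·(1650 + n14)
(0.327 − 0.546)·n14 = 0.546×1650 − 1051 = -150.15
n14 = -150.15 / -0.219 = 685.62 kg/min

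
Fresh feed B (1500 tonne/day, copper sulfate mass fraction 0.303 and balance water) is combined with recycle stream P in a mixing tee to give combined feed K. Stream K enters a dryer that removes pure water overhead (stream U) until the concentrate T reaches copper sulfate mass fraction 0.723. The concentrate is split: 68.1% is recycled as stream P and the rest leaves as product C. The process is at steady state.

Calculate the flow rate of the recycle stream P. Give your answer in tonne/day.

Overall copper sulfate balance (none leaves overhead): copper sulfate in fresh feed = copper sulfate in product, i.e. 1500×0.303 = (1−0.681)·T·0.723.
T = 454.5/(0.723×0.319) = 1970.6 tonne/day.
Recycle P = 0.681×1970.6 = 1342 tonne/day.

1342 tonne/day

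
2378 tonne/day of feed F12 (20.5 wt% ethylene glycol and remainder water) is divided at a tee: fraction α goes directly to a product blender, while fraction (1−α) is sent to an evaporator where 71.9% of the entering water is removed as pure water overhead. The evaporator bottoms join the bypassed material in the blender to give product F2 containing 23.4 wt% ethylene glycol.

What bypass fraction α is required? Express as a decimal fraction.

0.783

All 2378×0.205 = 487.49 tonne/day of ethylene glycol reaches F2, so F2 = 487.49/0.234 = 2083.3 tonne/day and vapour = 294.71 tonne/day.
The evaporator receives (1−α)·2378 of feed at 0.795 water and removes 0.719 of that water:
0.719×0.795×(1−α)×2378 = 294.71
(1−α) = 294.71/1359.3 = 0.2168;  α = 0.7832.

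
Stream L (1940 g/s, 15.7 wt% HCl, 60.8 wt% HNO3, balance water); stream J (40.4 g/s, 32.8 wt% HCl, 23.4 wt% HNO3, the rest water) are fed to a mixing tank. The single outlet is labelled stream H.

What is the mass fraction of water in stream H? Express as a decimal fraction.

Total flow out = 1940 + 40.4 = 1980.4 g/s.
water in = 1940×0.235 + 40.4×0.438 = 473.6 g/s.
water mass fraction in H = 473.6/1980.4 = 0.239.

0.239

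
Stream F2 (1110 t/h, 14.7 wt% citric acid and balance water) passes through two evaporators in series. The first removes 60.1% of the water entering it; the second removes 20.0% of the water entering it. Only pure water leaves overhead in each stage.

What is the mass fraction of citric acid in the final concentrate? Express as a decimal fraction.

water in feed = 1110×0.853 = 946.83 t/h.
After stage 1: water left = (1−0.601)×946.83 = 377.79; stream total = 540.96 t/h.
After stage 2: water left = (1−0.200)×377.79 = 302.23; final concentrate = 465.4 t/h.
citric acid fraction = 163.17/465.4 = 0.351.

0.351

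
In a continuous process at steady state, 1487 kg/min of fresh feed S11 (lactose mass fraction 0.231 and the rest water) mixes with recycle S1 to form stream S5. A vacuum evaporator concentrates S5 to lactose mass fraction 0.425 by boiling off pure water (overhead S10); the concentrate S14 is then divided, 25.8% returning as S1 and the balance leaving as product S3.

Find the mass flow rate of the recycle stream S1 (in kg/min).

281 kg/min

Overall lactose balance (none leaves overhead): lactose in fresh feed = lactose in product, i.e. 1487×0.231 = (1−0.258)·S14·0.425.
S14 = 343.5/(0.425×0.742) = 1089.3 kg/min.
Recycle S1 = 0.258×1089.3 = 281.03 kg/min.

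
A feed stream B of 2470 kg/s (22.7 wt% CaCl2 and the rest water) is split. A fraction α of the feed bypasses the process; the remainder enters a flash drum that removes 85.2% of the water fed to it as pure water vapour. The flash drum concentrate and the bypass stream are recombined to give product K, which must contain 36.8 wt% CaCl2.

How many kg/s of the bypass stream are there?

All 2470×0.227 = 560.69 kg/s of CaCl2 reaches K, so K = 560.69/0.368 = 1523.6 kg/s and vapour = 946.39 kg/s.
The evaporator receives (1−α)·2470 of feed at 0.773 water and removes 0.852 of that water:
0.852×0.773×(1−α)×2470 = 946.39
(1−α) = 946.39/1626.7 = 0.5818;  α = 0.4182.
Bypass flow = 0.4182×2470 = 1033 kg/s.

1033 kg/s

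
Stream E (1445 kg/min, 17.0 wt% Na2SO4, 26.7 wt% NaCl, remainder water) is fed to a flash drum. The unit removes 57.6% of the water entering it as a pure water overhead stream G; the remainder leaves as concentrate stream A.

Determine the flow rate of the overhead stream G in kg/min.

water entering = 1445×0.563 = 813.53 kg/min; overhead removed = 0.576×813.53 = 468.6 kg/min.

468.6 kg/min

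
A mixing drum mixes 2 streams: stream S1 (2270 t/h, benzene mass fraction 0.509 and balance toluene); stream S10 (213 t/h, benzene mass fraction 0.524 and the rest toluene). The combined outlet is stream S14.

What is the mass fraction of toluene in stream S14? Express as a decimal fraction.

0.490

Total flow out = 2270 + 213 = 2483 t/h.
toluene in = 2270×0.491 + 213×0.476 = 1216 t/h.
toluene mass fraction in S14 = 1216/2483 = 0.490.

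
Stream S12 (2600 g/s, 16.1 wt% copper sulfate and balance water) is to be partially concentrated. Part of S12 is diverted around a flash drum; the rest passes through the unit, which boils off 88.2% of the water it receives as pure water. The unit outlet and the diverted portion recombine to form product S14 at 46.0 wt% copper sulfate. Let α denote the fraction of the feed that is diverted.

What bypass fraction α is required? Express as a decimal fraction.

All 2600×0.161 = 418.6 g/s of copper sulfate reaches S14, so S14 = 418.6/0.460 = 910 g/s and vapour = 1690 g/s.
The evaporator receives (1−α)·2600 of feed at 0.839 water and removes 0.882 of that water:
0.882×0.839×(1−α)×2600 = 1690
(1−α) = 1690/1924 = 0.8784;  α = 0.1216.

0.122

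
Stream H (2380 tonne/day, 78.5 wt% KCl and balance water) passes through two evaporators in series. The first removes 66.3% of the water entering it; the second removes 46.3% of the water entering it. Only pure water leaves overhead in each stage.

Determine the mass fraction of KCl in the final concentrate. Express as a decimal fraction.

water in feed = 2380×0.215 = 511.7 tonne/day.
After stage 1: water left = (1−0.663)×511.7 = 172.44; stream total = 2040.7 tonne/day.
After stage 2: water left = (1−0.463)×172.44 = 92.602; final concentrate = 1960.9 tonne/day.
KCl fraction = 1868.3/1960.9 = 0.953.

0.953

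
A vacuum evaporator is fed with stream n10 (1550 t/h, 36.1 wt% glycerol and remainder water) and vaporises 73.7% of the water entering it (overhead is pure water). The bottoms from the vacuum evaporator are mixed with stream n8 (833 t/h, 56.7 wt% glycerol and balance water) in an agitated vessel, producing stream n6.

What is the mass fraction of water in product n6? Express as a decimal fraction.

Vapour removed = 0.737×0.639×1550 = 729.96 t/h; concentrate = 820.04 t/h.
water reaching the mixer = 260.49 (from concentrate) + 833×0.433 = 621.18 t/h.
Product flow = 820.04 + 833 = 1653 t/h; water fraction = 0.376.

0.376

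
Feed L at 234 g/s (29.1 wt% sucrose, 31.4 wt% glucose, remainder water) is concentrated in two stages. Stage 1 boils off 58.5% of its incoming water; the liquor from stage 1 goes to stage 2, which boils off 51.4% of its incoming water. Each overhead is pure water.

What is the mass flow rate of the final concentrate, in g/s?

water in feed = 234×0.395 = 92.43 g/s.
After stage 1: water left = (1−0.585)×92.43 = 38.358; stream total = 179.93 g/s.
After stage 2: water left = (1−0.514)×38.358 = 18.642; final concentrate = 160.21 g/s.

160.2 g/s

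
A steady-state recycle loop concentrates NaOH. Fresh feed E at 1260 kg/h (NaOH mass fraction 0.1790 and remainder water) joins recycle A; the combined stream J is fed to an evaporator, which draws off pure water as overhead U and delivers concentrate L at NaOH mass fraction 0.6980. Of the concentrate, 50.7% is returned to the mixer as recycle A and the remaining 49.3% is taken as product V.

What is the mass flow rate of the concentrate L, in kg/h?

655.4 kg/h

Overall NaOH balance (none leaves overhead): NaOH in fresh feed = NaOH in product, i.e. 1260×0.179 = (1−0.507)·L·0.698.
L = 225.54/(0.698×0.493) = 655.42 kg/h.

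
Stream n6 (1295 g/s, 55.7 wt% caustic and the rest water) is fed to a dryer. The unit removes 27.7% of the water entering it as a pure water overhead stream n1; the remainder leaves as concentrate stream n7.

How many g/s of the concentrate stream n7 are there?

water entering = 1295×0.443 = 573.69 g/s; overhead removed = 0.277×573.69 = 158.91 g/s.
Concentrate = 1295 − 158.91 = 1136.1 g/s.

1136 g/s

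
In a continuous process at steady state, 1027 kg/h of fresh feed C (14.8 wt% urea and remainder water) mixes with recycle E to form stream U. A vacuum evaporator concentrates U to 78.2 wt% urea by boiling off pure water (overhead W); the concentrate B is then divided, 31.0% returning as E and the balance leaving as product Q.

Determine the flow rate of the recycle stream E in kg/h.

87.32 kg/h

Overall urea balance (none leaves overhead): urea in fresh feed = urea in product, i.e. 1027×0.148 = (1−0.310)·B·0.782.
B = 152/(0.782×0.690) = 281.69 kg/h.
Recycle E = 0.310×281.69 = 87.325 kg/h.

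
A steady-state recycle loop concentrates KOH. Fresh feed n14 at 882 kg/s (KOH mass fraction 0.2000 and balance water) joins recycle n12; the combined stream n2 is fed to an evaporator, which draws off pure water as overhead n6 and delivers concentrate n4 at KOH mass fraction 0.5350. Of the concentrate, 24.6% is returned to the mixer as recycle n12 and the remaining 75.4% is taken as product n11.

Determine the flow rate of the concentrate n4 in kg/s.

Overall KOH balance (none leaves overhead): KOH in fresh feed = KOH in product, i.e. 882×0.200 = (1−0.246)·n4·0.535.
n4 = 176.4/(0.535×0.754) = 437.29 kg/s.

437.3 kg/s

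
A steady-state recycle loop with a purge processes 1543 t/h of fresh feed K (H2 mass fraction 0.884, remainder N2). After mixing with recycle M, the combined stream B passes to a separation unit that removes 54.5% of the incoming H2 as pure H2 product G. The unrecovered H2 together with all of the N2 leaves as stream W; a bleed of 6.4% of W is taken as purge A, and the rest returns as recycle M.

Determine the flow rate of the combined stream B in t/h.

N2 enters only via K and leaves only via the purge: 1543×0.116 = 0.064×(N2 in W), and the separation unit passes all N2, so N2 in B = N2 in W = 2796.7 t/h.
H2 in B: m_A = 1543×0.884 + (1−0.064)·(1−0.545)·m_A, so m_A = 1364/0.5741 = 2375.8 t/h.
B = 2375.8 + 2796.7 = 5172.5 t/h.

5173 t/h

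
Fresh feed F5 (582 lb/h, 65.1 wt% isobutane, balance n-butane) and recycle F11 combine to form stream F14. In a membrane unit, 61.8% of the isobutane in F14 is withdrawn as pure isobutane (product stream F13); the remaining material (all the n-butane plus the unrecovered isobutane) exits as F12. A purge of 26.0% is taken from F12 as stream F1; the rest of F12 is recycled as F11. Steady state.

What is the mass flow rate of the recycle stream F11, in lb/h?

727.4 lb/h

n-butane enters only via F5 and leaves only via the purge: 582×0.349 = 0.260×(n-butane in F12), and the membrane unit passes all n-butane, so n-butane in F14 = n-butane in F12 = 781.22 lb/h.
isobutane in F14: m_A = 582×0.651 + (1−0.260)·(1−0.618)·m_A, so m_A = 378.88/0.7173 = 528.19 lb/h.
F12 = (1−0.618)×528.19 + 781.22 = 982.99 lb/h.
Recycle F11 = (1−0.260)×982.99 = 727.41 lb/h.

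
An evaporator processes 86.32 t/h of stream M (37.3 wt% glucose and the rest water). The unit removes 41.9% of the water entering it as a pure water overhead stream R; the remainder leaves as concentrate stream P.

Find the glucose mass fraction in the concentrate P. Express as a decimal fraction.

glucose is not removed: 86.32×0.373 = 32.197 t/h of glucose enters P.
water entering = 86.32×0.627 = 54.123 t/h; overhead removed = 0.419×54.123 = 22.677 t/h.
Concentrate = 86.32 − 22.677 = 63.643 t/h.
Mass fraction = 32.197/63.643 = 0.506.

0.506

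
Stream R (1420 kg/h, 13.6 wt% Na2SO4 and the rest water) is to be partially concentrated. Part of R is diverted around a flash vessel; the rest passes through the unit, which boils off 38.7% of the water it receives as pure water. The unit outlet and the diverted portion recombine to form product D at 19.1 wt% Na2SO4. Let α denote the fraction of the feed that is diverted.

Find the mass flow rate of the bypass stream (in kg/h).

197.1 kg/h

All 1420×0.136 = 193.12 kg/h of Na2SO4 reaches D, so D = 193.12/0.191 = 1011.1 kg/h and vapour = 408.9 kg/h.
The evaporator receives (1−α)·1420 of feed at 0.864 water and removes 0.387 of that water:
0.387×0.864×(1−α)×1420 = 408.9
(1−α) = 408.9/474.8 = 0.8612;  α = 0.1388.
Bypass flow = 0.1388×1420 = 197.09 kg/h.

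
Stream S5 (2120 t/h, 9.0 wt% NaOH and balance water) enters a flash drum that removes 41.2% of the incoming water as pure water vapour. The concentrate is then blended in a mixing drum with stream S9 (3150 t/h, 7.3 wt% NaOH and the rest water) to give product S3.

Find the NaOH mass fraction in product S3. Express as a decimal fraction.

Vapour removed = 0.412×0.910×2120 = 794.83 t/h; concentrate = 1325.2 t/h.
NaOH reaching the mixer = 190.8 (from concentrate) + 3150×0.073 = 420.75 t/h.
Product flow = 1325.2 + 3150 = 4475.2 t/h; NaOH fraction = 0.094.

0.094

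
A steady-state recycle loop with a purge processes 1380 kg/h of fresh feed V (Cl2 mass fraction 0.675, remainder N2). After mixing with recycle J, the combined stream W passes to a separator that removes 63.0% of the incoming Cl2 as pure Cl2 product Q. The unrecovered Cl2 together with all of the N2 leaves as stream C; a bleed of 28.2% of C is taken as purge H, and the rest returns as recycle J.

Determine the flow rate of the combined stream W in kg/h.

N2 enters only via V and leaves only via the purge: 1380×0.325 = 0.282×(N2 in C), and the separator passes all N2, so N2 in W = N2 in C = 1590.4 kg/h.
Cl2 in W: m_A = 1380×0.675 + (1−0.282)·(1−0.630)·m_A, so m_A = 931.5/0.7343 = 1268.5 kg/h.
W = 1268.5 + 1590.4 = 2858.9 kg/h.

2859 kg/h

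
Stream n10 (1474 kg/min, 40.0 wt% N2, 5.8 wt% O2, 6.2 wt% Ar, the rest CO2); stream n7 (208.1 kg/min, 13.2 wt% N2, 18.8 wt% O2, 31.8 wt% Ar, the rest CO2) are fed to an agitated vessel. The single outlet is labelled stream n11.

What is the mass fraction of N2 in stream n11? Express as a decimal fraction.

Total flow out = 1474 + 208.1 = 1682.1 kg/min.
N2 in = 1474×0.400 + 208.1×0.132 = 617.07 kg/min.
N2 mass fraction in n11 = 617.07/1682.1 = 0.367.

0.367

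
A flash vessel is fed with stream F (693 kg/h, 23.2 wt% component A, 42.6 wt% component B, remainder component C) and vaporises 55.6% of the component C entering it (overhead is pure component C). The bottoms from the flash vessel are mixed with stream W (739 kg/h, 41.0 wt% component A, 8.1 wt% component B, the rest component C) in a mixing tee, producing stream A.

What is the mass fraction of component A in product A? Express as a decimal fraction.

Vapour removed = 0.556×0.342×693 = 131.78 kg/h; concentrate = 561.22 kg/h.
component A reaching the mixer = 160.78 (from concentrate) + 739×0.410 = 463.77 kg/h.
Product flow = 561.22 + 739 = 1300.2 kg/h; component A fraction = 0.357.

0.357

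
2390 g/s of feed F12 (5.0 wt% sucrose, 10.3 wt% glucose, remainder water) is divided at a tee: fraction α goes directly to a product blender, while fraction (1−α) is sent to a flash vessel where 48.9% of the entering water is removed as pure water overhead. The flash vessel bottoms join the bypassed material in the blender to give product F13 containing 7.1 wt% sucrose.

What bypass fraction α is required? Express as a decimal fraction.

0.286

All 2390×0.050 = 119.5 g/s of sucrose reaches F13, so F13 = 119.5/0.071 = 1683.1 g/s and vapour = 706.9 g/s.
The evaporator receives (1−α)·2390 of feed at 0.847 water and removes 0.489 of that water:
0.489×0.847×(1−α)×2390 = 706.9
(1−α) = 706.9/989.9 = 0.7141;  α = 0.2859.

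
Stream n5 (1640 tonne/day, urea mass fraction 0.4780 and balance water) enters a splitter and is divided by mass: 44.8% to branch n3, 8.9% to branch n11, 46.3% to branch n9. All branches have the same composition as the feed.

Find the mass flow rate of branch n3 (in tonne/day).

Branch n3 flow = 0.448×1640 = 734.72 tonne/day.

734.7 tonne/day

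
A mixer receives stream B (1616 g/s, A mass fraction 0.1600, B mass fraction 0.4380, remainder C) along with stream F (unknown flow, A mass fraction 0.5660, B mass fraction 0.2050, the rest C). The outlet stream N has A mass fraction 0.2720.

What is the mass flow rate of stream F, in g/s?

Let F be the unknown flow. Total out = 1616 + F.
A balance: 258.56 + 0.566·F = 0.272·(1616 + F)
(0.566 − 0.272)·F = 0.272×1616 − 258.56 = 180.99
F = 180.99 / 0.294 = 615.62 g/s

615.6 g/s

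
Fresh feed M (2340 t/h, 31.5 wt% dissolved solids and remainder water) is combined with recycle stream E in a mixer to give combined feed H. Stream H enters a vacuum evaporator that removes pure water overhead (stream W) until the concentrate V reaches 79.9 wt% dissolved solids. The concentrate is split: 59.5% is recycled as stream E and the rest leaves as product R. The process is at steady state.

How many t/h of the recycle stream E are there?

1355 t/h

Overall dissolved solids balance (none leaves overhead): dissolved solids in fresh feed = dissolved solids in product, i.e. 2340×0.315 = (1−0.595)·V·0.799.
V = 737.1/(0.799×0.405) = 2277.8 t/h.
Recycle E = 0.595×2277.8 = 1355.3 t/h.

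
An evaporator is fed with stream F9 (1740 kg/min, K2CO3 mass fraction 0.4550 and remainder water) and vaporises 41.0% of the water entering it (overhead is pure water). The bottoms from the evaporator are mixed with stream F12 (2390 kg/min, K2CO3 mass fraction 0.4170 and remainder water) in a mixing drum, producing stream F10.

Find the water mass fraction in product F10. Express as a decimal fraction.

Vapour removed = 0.410×0.545×1740 = 388.8 kg/min; concentrate = 1351.2 kg/min.
water reaching the mixer = 559.5 (from concentrate) + 2390×0.583 = 1952.9 kg/min.
Product flow = 1351.2 + 2390 = 3741.2 kg/min; water fraction = 0.5220.

0.5220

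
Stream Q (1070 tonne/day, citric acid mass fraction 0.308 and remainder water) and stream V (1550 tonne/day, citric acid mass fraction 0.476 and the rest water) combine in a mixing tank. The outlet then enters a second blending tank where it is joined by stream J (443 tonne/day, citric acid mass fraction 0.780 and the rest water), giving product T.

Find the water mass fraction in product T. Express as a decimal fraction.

0.539

Overall, product flow = 3063 tonne/day.
water in = 1070×0.692 + 1550×0.524 + 443×0.220 = 1650.1 tonne/day.
water fraction in T = 0.539.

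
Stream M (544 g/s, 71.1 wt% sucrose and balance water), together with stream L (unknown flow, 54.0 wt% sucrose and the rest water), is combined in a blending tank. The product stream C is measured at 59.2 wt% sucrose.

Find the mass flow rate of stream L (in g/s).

Let L be the unknown flow. Total out = 544 + L.
sucrose balance: 386.78 + 0.540·L = 0.592·(544 + L)
(0.540 − 0.592)·L = 0.592×544 − 386.78 = -64.736
L = -64.736 / -0.052 = 1244.9 g/s

1245 g/s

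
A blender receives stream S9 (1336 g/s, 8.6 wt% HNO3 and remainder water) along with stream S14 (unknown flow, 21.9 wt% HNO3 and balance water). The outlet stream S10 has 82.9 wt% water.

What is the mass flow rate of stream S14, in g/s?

Let S14 be the unknown flow. Total out = 1336 + S14.
water balance: 1221.1 + 0.781·S14 = 0.829·(1336 + S14)
(0.781 − 0.829)·S14 = 0.829×1336 − 1221.1 = -113.56
S14 = -113.56 / -0.048 = 2365.8 g/s

2366 g/s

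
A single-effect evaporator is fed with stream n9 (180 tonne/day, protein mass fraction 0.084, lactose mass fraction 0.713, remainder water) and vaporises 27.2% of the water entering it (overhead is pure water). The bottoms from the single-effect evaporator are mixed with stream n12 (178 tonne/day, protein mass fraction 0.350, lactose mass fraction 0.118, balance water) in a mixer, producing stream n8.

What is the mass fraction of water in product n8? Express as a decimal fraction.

0.348

Vapour removed = 0.272×0.203×180 = 9.9389 tonne/day; concentrate = 170.06 tonne/day.
water reaching the mixer = 26.601 (from concentrate) + 178×0.532 = 121.3 tonne/day.
Product flow = 170.06 + 178 = 348.06 tonne/day; water fraction = 0.348.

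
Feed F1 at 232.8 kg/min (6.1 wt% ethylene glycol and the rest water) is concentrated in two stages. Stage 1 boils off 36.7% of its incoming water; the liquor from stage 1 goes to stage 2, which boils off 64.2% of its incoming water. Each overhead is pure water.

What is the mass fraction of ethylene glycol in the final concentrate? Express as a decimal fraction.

0.223

water in feed = 232.8×0.939 = 218.6 kg/min.
After stage 1: water left = (1−0.367)×218.6 = 138.37; stream total = 152.57 kg/min.
After stage 2: water left = (1−0.642)×138.37 = 49.538; final concentrate = 63.738 kg/min.
ethylene glycol fraction = 14.201/63.738 = 0.223.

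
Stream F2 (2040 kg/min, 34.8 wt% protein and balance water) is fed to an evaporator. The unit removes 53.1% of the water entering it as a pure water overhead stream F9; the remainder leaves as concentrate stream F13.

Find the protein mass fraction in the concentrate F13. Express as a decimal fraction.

protein is not removed: 2040×0.348 = 709.92 kg/min of protein enters F13.
water entering = 2040×0.652 = 1330.1 kg/min; overhead removed = 0.531×1330.1 = 706.27 kg/min.
Concentrate = 2040 − 706.27 = 1333.7 kg/min.
Mass fraction = 709.92/1333.7 = 0.532.

0.532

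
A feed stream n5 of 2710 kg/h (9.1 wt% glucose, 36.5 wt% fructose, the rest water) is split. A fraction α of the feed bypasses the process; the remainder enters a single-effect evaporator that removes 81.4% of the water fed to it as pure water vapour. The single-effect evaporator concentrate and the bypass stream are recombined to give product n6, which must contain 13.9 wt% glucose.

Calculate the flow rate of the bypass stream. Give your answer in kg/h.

596.6 kg/h

All 2710×0.091 = 246.61 kg/h of glucose reaches n6, so n6 = 246.61/0.139 = 1774.2 kg/h and vapour = 935.83 kg/h.
The evaporator receives (1−α)·2710 of feed at 0.544 water and removes 0.814 of that water:
0.814×0.544×(1−α)×2710 = 935.83
(1−α) = 935.83/1200 = 0.7798;  α = 0.2202.
Bypass flow = 0.2202×2710 = 596.65 kg/h.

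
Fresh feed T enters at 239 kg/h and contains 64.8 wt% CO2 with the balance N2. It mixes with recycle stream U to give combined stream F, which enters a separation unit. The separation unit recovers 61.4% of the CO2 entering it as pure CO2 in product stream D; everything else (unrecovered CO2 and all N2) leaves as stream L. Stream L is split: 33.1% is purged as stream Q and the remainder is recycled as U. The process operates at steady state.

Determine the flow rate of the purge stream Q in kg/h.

110.8 kg/h

N2 enters only via T and leaves only via the purge: 239×0.352 = 0.331×(N2 in L), and the separation unit passes all N2, so N2 in F = N2 in L = 254.16 kg/h.
CO2 in F: m_A = 239×0.648 + (1−0.331)·(1−0.614)·m_A, so m_A = 154.87/0.7418 = 208.79 kg/h.
L = (1−0.614)×208.79 + 254.16 = 334.76 kg/h.
Purge Q = 0.331×334.76 = 110.8 kg/h.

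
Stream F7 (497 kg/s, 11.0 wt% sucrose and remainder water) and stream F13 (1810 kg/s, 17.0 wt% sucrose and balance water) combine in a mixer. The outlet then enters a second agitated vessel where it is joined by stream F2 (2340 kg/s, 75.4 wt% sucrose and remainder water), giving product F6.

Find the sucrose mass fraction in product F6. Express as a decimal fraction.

0.458

Overall, product flow = 4647 kg/s.
sucrose in = 497×0.110 + 1810×0.170 + 2340×0.754 = 2126.7 kg/s.
sucrose fraction in F6 = 0.458.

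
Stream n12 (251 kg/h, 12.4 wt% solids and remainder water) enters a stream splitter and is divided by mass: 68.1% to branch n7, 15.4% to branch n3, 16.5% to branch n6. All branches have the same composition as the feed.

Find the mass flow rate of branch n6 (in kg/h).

Branch n6 flow = 0.165×251 = 41.415 kg/h.

41.41 kg/h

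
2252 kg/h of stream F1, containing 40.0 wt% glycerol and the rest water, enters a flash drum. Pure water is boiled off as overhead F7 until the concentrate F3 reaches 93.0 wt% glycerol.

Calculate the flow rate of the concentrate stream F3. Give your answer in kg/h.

968.6 kg/h

glycerol is conserved: 2252×0.400 = 900.8 kg/h all reports to the concentrate.
Concentrate = 900.8/(target fraction) = 968.6 kg/h.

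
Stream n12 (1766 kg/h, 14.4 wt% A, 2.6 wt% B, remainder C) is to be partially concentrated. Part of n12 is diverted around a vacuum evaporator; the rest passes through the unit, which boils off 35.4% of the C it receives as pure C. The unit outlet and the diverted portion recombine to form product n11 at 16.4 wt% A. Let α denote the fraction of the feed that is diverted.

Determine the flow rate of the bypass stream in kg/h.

1033 kg/h

All 1766×0.144 = 254.3 kg/h of A reaches n11, so n11 = 254.3/0.164 = 1550.6 kg/h and vapour = 215.37 kg/h.
The evaporator receives (1−α)·1766 of feed at 0.830 C and removes 0.354 of that C:
0.354×0.830×(1−α)×1766 = 215.37
(1−α) = 215.37/518.89 = 0.4151;  α = 0.5849.
Bypass flow = 0.5849×1766 = 1033 kg/h.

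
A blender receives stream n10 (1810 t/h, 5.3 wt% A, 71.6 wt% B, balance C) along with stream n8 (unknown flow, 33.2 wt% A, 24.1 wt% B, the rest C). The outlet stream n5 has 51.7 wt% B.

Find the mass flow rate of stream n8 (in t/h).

Let n8 be the unknown flow. Total out = 1810 + n8.
B balance: 1296 + 0.241·n8 = 0.517·(1810 + n8)
(0.241 − 0.517)·n8 = 0.517×1810 − 1296 = -360.19
n8 = -360.19 / -0.276 = 1305 t/h

1305 t/h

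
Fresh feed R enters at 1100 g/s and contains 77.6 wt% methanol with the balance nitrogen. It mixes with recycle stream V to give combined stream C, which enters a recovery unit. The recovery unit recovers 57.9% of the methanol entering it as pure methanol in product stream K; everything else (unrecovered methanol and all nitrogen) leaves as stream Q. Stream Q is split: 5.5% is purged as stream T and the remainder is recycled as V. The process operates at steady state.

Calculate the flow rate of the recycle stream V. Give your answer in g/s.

nitrogen enters only via R and leaves only via the purge: 1100×0.224 = 0.055×(nitrogen in Q), and the recovery unit passes all nitrogen, so nitrogen in C = nitrogen in Q = 4480 g/s.
methanol in C: m_A = 1100×0.776 + (1−0.055)·(1−0.579)·m_A, so m_A = 853.6/0.6022 = 1417.6 g/s.
Q = (1−0.579)×1417.6 + 4480 = 5076.8 g/s.
Recycle V = (1−0.055)×5076.8 = 4797.6 g/s.

4798 g/s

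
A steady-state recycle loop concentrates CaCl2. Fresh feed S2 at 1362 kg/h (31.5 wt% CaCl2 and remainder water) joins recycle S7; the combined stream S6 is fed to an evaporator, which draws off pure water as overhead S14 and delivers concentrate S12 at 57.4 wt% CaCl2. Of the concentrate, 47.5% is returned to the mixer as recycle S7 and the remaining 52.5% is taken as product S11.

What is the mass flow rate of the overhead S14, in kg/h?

Overall CaCl2 balance (none leaves overhead): CaCl2 in fresh feed = CaCl2 in product, i.e. 1362×0.315 = (1−0.475)·S12·0.574.
S12 = 429.03/(0.574×0.525) = 1423.7 kg/h.
Recycle S7 = 0.475×1423.7 = 676.25 kg/h.
Combined feed S6 = 1362 + 676.25 = 2038.3 kg/h.
Overhead S14 = S6 − S12 = 2038.3 − 1423.7 = 614.56 kg/h.

614.6 kg/h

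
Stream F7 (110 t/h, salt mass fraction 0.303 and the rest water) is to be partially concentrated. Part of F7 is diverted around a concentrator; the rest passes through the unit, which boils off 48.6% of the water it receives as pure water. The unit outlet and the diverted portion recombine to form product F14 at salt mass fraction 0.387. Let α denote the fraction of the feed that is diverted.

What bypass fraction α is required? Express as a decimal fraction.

All 110×0.303 = 33.33 t/h of salt reaches F14, so F14 = 33.33/0.387 = 86.124 t/h and vapour = 23.876 t/h.
The evaporator receives (1−α)·110 of feed at 0.697 water and removes 0.486 of that water:
0.486×0.697×(1−α)×110 = 23.876
(1−α) = 23.876/37.262 = 0.6408;  α = 0.3592.

0.359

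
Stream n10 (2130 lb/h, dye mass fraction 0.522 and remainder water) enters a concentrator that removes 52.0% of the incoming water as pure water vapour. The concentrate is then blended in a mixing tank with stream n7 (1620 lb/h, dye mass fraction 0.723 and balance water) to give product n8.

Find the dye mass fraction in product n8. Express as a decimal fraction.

Vapour removed = 0.520×0.478×2130 = 529.43 lb/h; concentrate = 1600.6 lb/h.
dye reaching the mixer = 1111.9 (from concentrate) + 1620×0.723 = 2283.1 lb/h.
Product flow = 1600.6 + 1620 = 3220.6 lb/h; dye fraction = 0.709.

0.709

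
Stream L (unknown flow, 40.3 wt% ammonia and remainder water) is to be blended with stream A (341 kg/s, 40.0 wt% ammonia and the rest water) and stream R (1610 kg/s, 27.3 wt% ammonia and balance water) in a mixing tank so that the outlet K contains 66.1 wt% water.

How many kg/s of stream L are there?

1335 kg/s

Let L be the unknown flow. Total out = 1951 + L.
water balance: 1375.1 + 0.597·L = 0.661·(1951 + L)
(0.597 − 0.661)·L = 0.661×1951 − 1375.1 = -85.459
L = -85.459 / -0.064 = 1335.3 kg/s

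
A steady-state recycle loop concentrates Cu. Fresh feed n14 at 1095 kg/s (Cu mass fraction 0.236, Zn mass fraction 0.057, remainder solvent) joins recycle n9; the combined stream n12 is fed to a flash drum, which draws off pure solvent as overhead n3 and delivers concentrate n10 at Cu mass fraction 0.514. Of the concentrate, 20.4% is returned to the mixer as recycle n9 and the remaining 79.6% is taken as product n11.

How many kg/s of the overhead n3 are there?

Overall Cu balance (none leaves overhead): Cu in fresh feed = Cu in product, i.e. 1095×0.236 = (1−0.204)·n10·0.514.
n10 = 258.42/(0.514×0.796) = 631.61 kg/s.
Recycle n9 = 0.204×631.61 = 128.85 kg/s.
Combined feed n12 = 1095 + 128.85 = 1223.8 kg/s.
Overhead n3 = n12 − n10 = 1223.8 − 631.61 = 592.24 kg/s.

592.2 kg/s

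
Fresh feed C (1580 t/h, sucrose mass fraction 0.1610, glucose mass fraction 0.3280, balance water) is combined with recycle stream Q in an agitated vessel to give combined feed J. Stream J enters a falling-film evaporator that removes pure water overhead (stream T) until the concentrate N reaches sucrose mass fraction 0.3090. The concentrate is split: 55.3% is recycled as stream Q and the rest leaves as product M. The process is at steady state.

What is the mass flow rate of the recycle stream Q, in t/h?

1018 t/h

Overall sucrose balance (none leaves overhead): sucrose in fresh feed = sucrose in product, i.e. 1580×0.161 = (1−0.553)·N·0.309.
N = 254.38/(0.309×0.447) = 1841.7 t/h.
Recycle Q = 0.553×1841.7 = 1018.5 t/h.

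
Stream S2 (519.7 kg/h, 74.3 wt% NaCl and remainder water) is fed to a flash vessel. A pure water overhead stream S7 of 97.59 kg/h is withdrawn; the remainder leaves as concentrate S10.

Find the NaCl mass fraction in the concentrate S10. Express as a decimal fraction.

NaCl is not removed: 519.7×0.743 = 386.14 kg/h of NaCl enters S10.
Concentrate = 519.7 − 97.59 = 422.11 kg/h.
Mass fraction = 386.14/422.11 = 0.915.

0.915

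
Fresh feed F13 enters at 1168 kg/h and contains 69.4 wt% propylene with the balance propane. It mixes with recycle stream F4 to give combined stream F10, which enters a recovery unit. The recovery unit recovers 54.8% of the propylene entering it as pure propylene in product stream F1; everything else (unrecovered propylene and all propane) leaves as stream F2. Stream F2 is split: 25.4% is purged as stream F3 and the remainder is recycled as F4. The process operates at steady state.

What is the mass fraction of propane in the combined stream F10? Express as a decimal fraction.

0.535

propane enters only via F13 and leaves only via the purge: 1168×0.306 = 0.254×(propane in F2), and the recovery unit passes all propane, so propane in F10 = propane in F2 = 1407.1 kg/h.
propylene in F10: m_A = 1168×0.694 + (1−0.254)·(1−0.548)·m_A, so m_A = 810.59/0.6628 = 1223 kg/h.
F10 = 1223 + 1407.1 = 2630.1 kg/h.
propane fraction in F10 = 1407.1/2630.1 = 0.535.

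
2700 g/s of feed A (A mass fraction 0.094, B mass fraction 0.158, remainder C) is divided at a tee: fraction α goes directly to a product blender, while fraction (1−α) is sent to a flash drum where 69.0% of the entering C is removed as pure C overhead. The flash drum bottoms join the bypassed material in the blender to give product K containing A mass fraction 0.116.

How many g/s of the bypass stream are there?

All 2700×0.094 = 253.8 g/s of A reaches K, so K = 253.8/0.116 = 2187.9 g/s and vapour = 512.07 g/s.
The evaporator receives (1−α)·2700 of feed at 0.748 C and removes 0.690 of that C:
0.690×0.748×(1−α)×2700 = 512.07
(1−α) = 512.07/1393.5 = 0.3675;  α = 0.6325.
Bypass flow = 0.6325×2700 = 1707.8 g/s.

1708 g/s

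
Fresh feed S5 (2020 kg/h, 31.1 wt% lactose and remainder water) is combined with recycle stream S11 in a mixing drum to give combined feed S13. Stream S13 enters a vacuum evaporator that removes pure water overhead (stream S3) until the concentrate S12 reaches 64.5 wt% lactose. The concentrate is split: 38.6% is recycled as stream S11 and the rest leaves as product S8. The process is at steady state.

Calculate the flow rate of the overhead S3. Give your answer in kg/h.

1046 kg/h

Overall lactose balance (none leaves overhead): lactose in fresh feed = lactose in product, i.e. 2020×0.311 = (1−0.386)·S12·0.645.
S12 = 628.22/(0.645×0.614) = 1586.3 kg/h.
Recycle S11 = 0.386×1586.3 = 612.31 kg/h.
Combined feed S13 = 2020 + 612.31 = 2632.3 kg/h.
Overhead S3 = S13 − S12 = 2632.3 − 1586.3 = 1046 kg/h.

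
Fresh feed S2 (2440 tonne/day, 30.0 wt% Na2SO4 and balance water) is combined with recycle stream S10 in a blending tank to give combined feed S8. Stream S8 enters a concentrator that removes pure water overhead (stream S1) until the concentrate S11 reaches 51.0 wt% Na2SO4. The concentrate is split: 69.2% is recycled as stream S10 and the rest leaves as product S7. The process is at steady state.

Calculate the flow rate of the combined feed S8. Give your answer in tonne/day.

Overall Na2SO4 balance (none leaves overhead): Na2SO4 in fresh feed = Na2SO4 in product, i.e. 2440×0.300 = (1−0.692)·S11·0.510.
S11 = 732/(0.510×0.308) = 4660 tonne/day.
Recycle S10 = 0.692×4660 = 3224.8 tonne/day.
Combined feed S8 = 2440 + 3224.8 = 5664.8 tonne/day.

5665 tonne/day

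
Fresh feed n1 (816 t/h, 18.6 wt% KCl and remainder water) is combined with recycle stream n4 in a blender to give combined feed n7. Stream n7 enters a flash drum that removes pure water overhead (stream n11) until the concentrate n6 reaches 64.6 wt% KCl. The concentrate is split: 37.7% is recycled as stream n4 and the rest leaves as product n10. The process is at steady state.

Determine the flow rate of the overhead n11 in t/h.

Overall KCl balance (none leaves overhead): KCl in fresh feed = KCl in product, i.e. 816×0.186 = (1−0.377)·n6·0.646.
n6 = 151.78/(0.646×0.623) = 377.12 t/h.
Recycle n4 = 0.377×377.12 = 142.18 t/h.
Combined feed n7 = 816 + 142.18 = 958.18 t/h.
Overhead n11 = n7 − n6 = 958.18 − 377.12 = 581.05 t/h.

581.1 t/h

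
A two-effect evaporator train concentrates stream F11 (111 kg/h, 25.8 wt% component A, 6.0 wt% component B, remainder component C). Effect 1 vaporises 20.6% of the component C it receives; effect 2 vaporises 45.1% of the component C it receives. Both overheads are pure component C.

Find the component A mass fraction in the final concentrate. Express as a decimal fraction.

component C in feed = 111×0.682 = 75.702 kg/h.
After stage 1: component C left = (1−0.206)×75.702 = 60.107; stream total = 95.405 kg/h.
After stage 2: component C left = (1−0.451)×60.107 = 32.999; final concentrate = 68.297 kg/h.
component A fraction = 28.638/68.297 = 0.419.

0.419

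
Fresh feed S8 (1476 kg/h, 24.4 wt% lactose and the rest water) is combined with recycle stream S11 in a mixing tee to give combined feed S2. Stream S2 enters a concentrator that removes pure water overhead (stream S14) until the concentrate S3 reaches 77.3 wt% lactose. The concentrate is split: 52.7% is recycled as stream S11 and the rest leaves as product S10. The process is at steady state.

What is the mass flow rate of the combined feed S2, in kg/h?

1995 kg/h

Overall lactose balance (none leaves overhead): lactose in fresh feed = lactose in product, i.e. 1476×0.244 = (1−0.527)·S3·0.773.
S3 = 360.14/(0.773×0.473) = 985 kg/h.
Recycle S11 = 0.527×985 = 519.09 kg/h.
Combined feed S2 = 1476 + 519.09 = 1995.1 kg/h.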